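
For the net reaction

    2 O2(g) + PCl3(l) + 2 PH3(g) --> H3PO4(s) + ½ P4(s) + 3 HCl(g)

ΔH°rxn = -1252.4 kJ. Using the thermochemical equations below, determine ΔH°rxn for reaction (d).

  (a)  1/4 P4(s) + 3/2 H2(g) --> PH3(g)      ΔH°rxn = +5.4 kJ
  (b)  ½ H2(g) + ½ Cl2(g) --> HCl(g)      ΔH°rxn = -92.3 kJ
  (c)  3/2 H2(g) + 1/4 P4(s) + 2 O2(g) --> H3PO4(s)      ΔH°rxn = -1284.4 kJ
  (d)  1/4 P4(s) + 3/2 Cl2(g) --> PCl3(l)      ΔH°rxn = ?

ΔH°rxn = -319.7 kJ

(a) reversed and × 2 (PH3(g) must end up as a reactant; scale by 2 for the 2 PH3(g)): (-2)·(+5.4) = -10.8 kJ
(b) × 3 (scale by 3 for the 3 HCl(g)): (3)·(-92.3) = -276.9 kJ
(c) as written (H3PO4(s) already on the product side): -1284.4 kJ
(d) reversed (reverse to put PCl3(l) on the reactant side): contributes −x
-1252.4 = (-10.8) + (-276.9) + (-1284.4) − x
x = (-1252.4 − (-1572.1)) / (-1) = -319.7 kJ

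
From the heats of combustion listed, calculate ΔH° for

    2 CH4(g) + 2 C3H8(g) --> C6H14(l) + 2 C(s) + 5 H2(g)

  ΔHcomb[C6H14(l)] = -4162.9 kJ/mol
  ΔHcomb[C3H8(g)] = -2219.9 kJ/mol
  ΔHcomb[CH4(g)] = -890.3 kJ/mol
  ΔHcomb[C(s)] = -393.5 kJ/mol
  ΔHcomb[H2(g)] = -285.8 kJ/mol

ΔH° = 158.5 kJ/mol

With combustion enthalpies, reactants minus products:
= [2·(-890.3) + 2·(-2219.9)] − [1·(-4162.9) + 2·(-393.5) + 5·(-285.8)]
= 158.5 kJ/mol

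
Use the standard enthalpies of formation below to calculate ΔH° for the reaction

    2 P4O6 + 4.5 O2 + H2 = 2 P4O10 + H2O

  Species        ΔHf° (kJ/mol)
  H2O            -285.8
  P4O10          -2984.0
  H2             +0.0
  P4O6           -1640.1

ΔH° = -2973.6 kJ/mol

Products: 2·(-2984.0) + 1·(-285.8) = -6253.8
Reactants: 2·(-1640.1) + 9/2·(+0.0) + 1·(+0.0) = -3280.2
ΔH° = (-6253.8) − (-3280.2) = -2973.6 kJ/mol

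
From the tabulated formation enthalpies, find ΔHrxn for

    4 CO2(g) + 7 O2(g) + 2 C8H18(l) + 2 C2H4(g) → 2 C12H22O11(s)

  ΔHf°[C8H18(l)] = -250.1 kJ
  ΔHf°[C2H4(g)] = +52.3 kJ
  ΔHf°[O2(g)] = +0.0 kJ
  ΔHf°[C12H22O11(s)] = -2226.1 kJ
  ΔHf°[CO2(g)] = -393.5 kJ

ΔH°rxn = Σ nΔHf°(products) − Σ nΔHf°(reactants).
Products: 2·(-2226.1) = -4452.2
Reactants: 4·(-393.5) + 7·(+0.0) + 2·(-250.1) + 2·(+52.3) = -1969.6
ΔHrxn = (-4452.2) − (-1969.6) = -2482.6 kJ

ΔHrxn = -2482.6 kJ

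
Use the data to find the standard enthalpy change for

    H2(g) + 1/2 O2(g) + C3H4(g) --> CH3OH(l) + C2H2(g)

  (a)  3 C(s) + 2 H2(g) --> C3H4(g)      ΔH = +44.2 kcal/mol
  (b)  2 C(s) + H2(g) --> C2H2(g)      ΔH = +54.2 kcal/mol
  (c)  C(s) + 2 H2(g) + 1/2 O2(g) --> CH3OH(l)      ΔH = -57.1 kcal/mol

ΔH = -47.1 kcal/mol

(a) reversed: -44.2 kcal/mol
(b) as written: +54.2 kcal/mol
(c) as written: -57.1 kcal/mol
Summing the manipulated equations, ΔH = (-44.2) + (+54.2) + (-57.1) = -47.1 kcal/mol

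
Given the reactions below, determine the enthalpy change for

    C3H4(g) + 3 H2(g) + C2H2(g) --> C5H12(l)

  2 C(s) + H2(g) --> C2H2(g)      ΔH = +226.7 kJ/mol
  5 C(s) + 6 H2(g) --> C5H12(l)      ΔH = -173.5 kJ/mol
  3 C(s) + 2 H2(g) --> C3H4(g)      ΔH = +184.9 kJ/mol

equation 1 reversed: -226.7 kJ/mol
equation 2 as written: -173.5 kJ/mol
equation 3 reversed: -184.9 kJ/mol
ΔH = (-226.7) + (-173.5) + (-184.9) = -585.1 kJ/mol

ΔH = -585.1 kJ/mol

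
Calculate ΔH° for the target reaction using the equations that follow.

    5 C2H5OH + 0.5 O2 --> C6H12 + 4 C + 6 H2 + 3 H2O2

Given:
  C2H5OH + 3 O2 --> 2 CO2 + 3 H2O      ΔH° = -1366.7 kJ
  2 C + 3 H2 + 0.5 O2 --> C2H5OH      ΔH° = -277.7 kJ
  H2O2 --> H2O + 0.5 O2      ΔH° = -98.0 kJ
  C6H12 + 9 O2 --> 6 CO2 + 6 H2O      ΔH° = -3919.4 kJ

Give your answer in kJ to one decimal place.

ΔH° = 668.7 kJ

equation 1 × 3: (3)·(-1366.7) = -4100.1 kJ
equation 2 reversed and × 2: (-2)·(-277.7) = +555.4 kJ
equation 3 reversed and × 3: (-3)·(-98.0) = +294.0 kJ
equation 4 reversed: +3919.4 kJ
By Hess's law, ΔH° = (3)·(-1366.7) + (-2)·(-277.7) + (-3)·(-98.0) + (-1)·(-3919.4) = 668.7 kJ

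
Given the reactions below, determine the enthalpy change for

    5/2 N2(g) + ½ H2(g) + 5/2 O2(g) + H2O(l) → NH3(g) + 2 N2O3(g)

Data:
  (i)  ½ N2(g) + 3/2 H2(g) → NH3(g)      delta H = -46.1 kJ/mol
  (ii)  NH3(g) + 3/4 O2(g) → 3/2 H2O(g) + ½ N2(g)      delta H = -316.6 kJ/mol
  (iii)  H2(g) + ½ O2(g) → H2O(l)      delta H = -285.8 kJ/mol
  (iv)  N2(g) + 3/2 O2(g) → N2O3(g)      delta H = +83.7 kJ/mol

(i) as written: -46.1 kJ/mol
(ii): not needed.
(iii) reversed: +285.8 kJ/mol
(iv) × 2: (2)·(+83.7) = +167.4 kJ/mol
delta H = (1)·(-46.1) + (-1)·(-285.8) + (2)·(+83.7) = 407.1 kJ/mol

delta H = 407.1 kJ/mol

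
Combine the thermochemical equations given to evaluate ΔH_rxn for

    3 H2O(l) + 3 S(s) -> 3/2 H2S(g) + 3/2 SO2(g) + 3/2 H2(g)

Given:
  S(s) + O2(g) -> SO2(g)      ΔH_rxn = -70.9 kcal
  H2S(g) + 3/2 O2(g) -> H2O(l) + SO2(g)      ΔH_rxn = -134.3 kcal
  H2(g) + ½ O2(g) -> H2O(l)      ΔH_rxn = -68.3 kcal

equation 1 × 3: (3)·(-70.9) = -212.7 kcal
equation 2 reversed and × 3/2: (-3/2)·(-134.3) = +201.45 kcal
equation 3 reversed and × 3/2: (-3/2)·(-68.3) = +102.45 kcal
Combining the equations, ΔH_rxn = (3)·(-70.9) + (-3/2)·(-134.3) + (-3/2)·(-68.3) = 91.2 kcal

ΔH_rxn = 91.2 kcal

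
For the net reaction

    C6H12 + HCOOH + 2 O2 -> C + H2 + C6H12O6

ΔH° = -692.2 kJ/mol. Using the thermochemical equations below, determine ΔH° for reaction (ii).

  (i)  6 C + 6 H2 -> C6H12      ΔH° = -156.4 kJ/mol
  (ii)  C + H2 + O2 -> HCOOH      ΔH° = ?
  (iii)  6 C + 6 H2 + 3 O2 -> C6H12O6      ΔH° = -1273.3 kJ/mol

ΔH° = -424.7 kJ/mol

(i) reversed (C6H12 must end up as a reactant): +156.4 kJ/mol
(ii) reversed (reverse to put HCOOH on the reactant side): contributes −x
(iii) as written (C6H12O6 already on the product side): -1273.3 kJ/mol
-692.2 = (+156.4) + (-1273.3) − x
x = (-692.2 − (-1116.9)) / (-1) = -424.7 kJ/mol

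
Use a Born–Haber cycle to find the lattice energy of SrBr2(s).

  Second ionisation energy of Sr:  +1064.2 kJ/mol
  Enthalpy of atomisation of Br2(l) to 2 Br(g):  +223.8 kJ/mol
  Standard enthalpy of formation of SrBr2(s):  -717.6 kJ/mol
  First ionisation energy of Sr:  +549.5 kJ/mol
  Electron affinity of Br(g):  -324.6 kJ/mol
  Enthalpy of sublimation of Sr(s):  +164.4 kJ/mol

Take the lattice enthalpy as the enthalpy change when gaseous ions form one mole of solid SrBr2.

ΔHf° = 1·ΔHsub + 1·(ΣIE) + 1·D(Br2) + 2·EA + U
-717.6 = 1·(+164.4) + 1·(+1613.7) + 1·(+223.8) + 2·(-324.6) + U
U = -717.6 − (+1352.7) = -2070.3 kJ/mol

U = -2070.3 kJ/mol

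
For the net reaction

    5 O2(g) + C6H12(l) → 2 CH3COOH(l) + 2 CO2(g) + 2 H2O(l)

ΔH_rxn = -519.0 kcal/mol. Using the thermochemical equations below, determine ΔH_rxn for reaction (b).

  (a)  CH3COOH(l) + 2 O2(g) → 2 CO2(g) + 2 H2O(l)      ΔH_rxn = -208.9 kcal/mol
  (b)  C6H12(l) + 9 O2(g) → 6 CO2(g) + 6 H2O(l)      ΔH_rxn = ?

ΔH_rxn = -936.8 kcal/mol

(a) reversed and × 2: (-2)·(-208.9) = +417.8 kcal/mol
(b) as written: contributes x
-519.0 = (+417.8) + x
x = (-519.0 − (+417.8)) / (1) = -936.8 kcal/mol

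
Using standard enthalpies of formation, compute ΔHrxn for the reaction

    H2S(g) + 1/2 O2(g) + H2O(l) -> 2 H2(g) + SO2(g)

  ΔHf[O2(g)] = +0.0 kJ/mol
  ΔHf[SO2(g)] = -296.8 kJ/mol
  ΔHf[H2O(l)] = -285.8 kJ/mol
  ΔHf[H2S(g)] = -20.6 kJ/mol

ΔHrxn = 9.6 kJ/mol

ΔH°rxn = Σ nΔHf°(products) − Σ nΔHf°(reactants).
Products: 2·(+0.0) + 1·(-296.8) = -296.8
Reactants: 1·(-20.6) + 1/2·(+0.0) + 1·(-285.8) = -306.4
ΔHrxn = (-296.8) − (-306.4) = 9.6 kJ/mol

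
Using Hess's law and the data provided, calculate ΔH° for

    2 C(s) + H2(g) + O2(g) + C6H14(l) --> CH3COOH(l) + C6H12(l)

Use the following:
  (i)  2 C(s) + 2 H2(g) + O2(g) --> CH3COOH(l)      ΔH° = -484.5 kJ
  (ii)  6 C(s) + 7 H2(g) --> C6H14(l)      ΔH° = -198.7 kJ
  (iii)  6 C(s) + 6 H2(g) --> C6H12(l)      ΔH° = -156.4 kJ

ΔH° = -442.2 kJ

(i) as written: -484.5 kJ
(ii) reversed: +198.7 kJ
(iii) as written: -156.4 kJ
ΔH° = (-484.5) + (+198.7) + (-156.4) = -442.2 kJ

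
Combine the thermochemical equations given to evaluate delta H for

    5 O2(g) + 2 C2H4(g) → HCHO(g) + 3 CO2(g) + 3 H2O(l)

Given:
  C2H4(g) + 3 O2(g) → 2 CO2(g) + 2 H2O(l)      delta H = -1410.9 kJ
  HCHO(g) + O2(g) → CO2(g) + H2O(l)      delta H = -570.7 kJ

delta H = -2251.1 kJ

equation 1 × 2 (scale by 2 for the 2 C2H4(g)): (2)·(-1410.9) = -2821.8 kJ
equation 2 reversed (reverse to put HCHO(g) on the product side): +570.7 kJ
Since enthalpy is a state function, delta H = (-2821.8) + (+570.7) = -2251.1 kJ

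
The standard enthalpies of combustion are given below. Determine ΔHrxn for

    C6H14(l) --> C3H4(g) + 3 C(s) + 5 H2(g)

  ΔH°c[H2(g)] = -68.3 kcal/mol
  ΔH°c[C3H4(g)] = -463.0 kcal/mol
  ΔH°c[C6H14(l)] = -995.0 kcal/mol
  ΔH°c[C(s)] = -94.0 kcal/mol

With combustion enthalpies, reactants minus products:
= [1·(-995.0)] − [1·(-463.0) + 3·(-94.0) + 5·(-68.3)]
= 91.5 kcal/mol

ΔHrxn = 91.5 kcal/mol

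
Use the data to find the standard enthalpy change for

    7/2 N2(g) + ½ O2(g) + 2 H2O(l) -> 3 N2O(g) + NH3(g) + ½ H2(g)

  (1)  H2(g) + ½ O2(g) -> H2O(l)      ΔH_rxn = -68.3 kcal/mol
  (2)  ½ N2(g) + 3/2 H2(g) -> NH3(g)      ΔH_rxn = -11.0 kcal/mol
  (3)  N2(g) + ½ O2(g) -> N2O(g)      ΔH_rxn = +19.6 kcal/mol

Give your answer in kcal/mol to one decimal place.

ΔH_rxn = 184.4 kcal/mol

(1) reversed and × 2 (reverse to put H2O(l) on the reactant side; scale by 2 for the 2 H2O(l)): (-2)·(-68.3) = +136.6 kcal/mol
(2) as written (NH3(g) already on the product side): -11.0 kcal/mol
(3) × 3 (scale by 3 for the 3 N2O(g)): (3)·(+19.6) = +58.8 kcal/mol
ΔH_rxn = (+136.6) + (-11.0) + (+58.8) = 184.4 kcal/mol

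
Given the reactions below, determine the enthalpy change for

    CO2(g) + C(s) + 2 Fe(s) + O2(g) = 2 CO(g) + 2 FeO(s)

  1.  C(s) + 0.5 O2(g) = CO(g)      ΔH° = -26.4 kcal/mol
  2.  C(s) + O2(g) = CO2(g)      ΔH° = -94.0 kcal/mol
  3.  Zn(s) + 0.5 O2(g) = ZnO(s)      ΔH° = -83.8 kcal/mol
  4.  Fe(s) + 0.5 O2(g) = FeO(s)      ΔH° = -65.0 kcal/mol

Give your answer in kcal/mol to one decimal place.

ΔH° = -88.8 kcal/mol

eq. 1 × 2 (scale by 2 for the 2 CO(g)): (2)·(-26.4) = -52.8 kcal/mol
eq. 2 reversed (CO2(g) must end up as a reactant): +94.0 kcal/mol
eq. 3: not needed (Zn(s) appears nowhere else).
eq. 4 × 2 (×2 to match 2 FeO(s) in the target): (2)·(-65.0) = -130.0 kcal/mol
ΔH° = (-52.8) + (+94.0) + (-130.0) = -88.8 kcal/mol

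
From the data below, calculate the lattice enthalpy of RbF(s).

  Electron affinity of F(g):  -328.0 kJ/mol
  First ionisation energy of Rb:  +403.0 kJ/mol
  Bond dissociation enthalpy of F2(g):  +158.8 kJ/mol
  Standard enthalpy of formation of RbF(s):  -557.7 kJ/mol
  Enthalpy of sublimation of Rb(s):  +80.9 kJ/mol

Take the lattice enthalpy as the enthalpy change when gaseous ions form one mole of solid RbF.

U = -793.0 kJ/mol

ΔHf° = 1·ΔHsub + 1·(ΣIE) + 1/2·D(F2) + 1·EA + U
-557.7 = 1·(+80.9) + 1·(+403.0) + 1/2·(+158.8) + 1·(-328.0) + U
U = -557.7 − (+235.3) = -793.0 kJ/mol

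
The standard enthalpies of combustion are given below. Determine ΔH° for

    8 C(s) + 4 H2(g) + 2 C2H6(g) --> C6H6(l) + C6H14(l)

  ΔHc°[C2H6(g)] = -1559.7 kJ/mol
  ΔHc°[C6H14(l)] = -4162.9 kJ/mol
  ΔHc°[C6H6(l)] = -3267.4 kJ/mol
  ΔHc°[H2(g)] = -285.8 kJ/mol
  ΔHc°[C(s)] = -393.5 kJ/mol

ΔH° = 19.7 kJ/mol

With combustion enthalpies, reactants minus products:
= [8·(-393.5) + 4·(-285.8) + 2·(-1559.7)] − [1·(-3267.4) + 1·(-4162.9)]
= 19.7 kJ/mol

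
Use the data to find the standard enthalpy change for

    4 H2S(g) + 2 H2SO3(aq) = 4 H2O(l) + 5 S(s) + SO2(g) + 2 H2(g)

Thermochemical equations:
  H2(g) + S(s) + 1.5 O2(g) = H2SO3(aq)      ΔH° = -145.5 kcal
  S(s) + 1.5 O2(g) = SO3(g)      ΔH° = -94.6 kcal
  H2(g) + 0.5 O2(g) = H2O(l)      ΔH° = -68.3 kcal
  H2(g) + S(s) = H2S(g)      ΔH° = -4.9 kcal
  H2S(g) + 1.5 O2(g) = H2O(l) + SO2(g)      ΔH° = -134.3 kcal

ΔH° = -33.5 kcal

equation 1 reversed and × 2: (-2)·(-145.5) = +291.0 kcal
equation 2: not needed.
equation 3 × 3: (3)·(-68.3) = -204.9 kcal
equation 4 reversed and × 3: (-3)·(-4.9) = +14.7 kcal
equation 5 as written: -134.3 kcal
ΔH° = (+291.0) + (-204.9) + (+14.7) + (-134.3) = -33.5 kcal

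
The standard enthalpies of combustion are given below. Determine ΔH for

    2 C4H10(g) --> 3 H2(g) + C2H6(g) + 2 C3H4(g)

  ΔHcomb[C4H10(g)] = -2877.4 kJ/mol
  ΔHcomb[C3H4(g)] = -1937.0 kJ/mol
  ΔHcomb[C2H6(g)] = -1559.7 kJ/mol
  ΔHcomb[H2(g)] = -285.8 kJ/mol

With combustion enthalpies, reactants minus products:
= [2·(-2877.4)] − [3·(-285.8) + 1·(-1559.7) + 2·(-1937.0)]
= 536.3 kJ/mol

ΔH = 536.3 kJ/mol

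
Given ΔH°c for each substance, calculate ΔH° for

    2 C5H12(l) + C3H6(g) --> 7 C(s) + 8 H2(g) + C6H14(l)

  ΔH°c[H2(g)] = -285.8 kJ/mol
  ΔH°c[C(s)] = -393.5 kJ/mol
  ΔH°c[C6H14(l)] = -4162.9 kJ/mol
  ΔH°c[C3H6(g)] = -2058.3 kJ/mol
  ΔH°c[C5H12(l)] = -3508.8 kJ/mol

ΔH° = 127.9 kJ/mol

Using ΔH = Σ nΔHc°(reactants) − Σ nΔHc°(products):
= [2·(-3508.8) + 1·(-2058.3)] − [7·(-393.5) + 8·(-285.8) + 1·(-4162.9)]
= 127.9 kJ/mol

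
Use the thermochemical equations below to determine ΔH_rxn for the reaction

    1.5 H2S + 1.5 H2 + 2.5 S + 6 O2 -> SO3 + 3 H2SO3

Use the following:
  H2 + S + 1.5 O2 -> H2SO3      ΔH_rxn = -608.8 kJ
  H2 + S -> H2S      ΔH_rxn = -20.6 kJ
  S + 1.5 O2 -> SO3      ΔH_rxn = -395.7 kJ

ΔH_rxn = -2191.2 kJ

equation 1 × 3: (3)·(-608.8) = -1826.4 kJ
equation 2 reversed and × 3/2: (-3/2)·(-20.6) = +30.9 kJ
equation 3 as written: -395.7 kJ
ΔH_rxn = (3)·(-608.8) + (-3/2)·(-20.6) + (1)·(-395.7) = -2191.2 kJ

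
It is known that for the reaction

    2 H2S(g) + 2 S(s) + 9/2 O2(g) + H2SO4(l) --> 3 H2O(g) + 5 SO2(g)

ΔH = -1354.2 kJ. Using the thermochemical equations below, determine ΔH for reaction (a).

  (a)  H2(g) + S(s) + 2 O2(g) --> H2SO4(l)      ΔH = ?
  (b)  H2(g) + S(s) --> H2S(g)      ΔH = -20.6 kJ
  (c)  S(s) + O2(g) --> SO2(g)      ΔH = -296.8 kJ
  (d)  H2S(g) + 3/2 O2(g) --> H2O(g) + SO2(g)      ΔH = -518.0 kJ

(a) reversed: contributes −x
(b) as written: -20.6 kJ
(c) × 2: (2)·(-296.8) = -593.6 kJ
(d) × 3: (3)·(-518.0) = -1554.0 kJ
-1354.2 = (-20.6) + (-593.6) + (-1554.0) − x
x = (-1354.2 − (-2168.2)) / (-1) = -814.0 kJ

ΔH = -814.0 kJ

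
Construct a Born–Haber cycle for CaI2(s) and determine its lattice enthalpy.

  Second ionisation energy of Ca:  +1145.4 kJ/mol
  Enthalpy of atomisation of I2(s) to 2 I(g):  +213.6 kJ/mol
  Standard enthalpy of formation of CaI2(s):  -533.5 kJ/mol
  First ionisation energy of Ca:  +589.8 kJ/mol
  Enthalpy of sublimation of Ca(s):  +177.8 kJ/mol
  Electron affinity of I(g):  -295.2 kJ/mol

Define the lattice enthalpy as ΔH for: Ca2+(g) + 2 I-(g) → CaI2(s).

U = -2069.7 kJ/mol

ΔHf° = 1·ΔHsub + 1·(ΣIE) + 1·D(I2) + 2·EA + U
-533.5 = 1·(+177.8) + 1·(+1735.2) + 1·(+213.6) + 2·(-295.2) + U
U = -533.5 − (+1536.2) = -2069.7 kJ/mol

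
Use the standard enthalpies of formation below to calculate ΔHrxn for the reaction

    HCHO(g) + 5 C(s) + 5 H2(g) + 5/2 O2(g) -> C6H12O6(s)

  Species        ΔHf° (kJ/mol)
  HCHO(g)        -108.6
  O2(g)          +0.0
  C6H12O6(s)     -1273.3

ΔHrxn = -1164.7 kJ/mol

ΔH°rxn = Σ nΔHf°(products) − Σ nΔHf°(reactants).
Products: 1·(-1273.3) = -1273.3
Reactants: 1·(-108.6) + 5·(+0.0) + 5·(+0.0) + 5/2·(+0.0) = -108.6
ΔHrxn = (-1273.3) − (-108.6) = -1164.7 kJ/mol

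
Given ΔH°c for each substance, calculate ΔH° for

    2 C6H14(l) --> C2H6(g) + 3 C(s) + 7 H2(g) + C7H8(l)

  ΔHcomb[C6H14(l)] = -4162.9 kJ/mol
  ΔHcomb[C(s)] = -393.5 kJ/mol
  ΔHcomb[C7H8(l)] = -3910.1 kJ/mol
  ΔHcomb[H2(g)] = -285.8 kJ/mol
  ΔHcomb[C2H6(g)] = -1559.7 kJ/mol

ΔH° = 325.1 kJ/mol

With combustion enthalpies, reactants minus products:
= [2·(-4162.9)] − [1·(-1559.7) + 3·(-393.5) + 7·(-285.8) + 1·(-3910.1)]
= 325.1 kJ/mol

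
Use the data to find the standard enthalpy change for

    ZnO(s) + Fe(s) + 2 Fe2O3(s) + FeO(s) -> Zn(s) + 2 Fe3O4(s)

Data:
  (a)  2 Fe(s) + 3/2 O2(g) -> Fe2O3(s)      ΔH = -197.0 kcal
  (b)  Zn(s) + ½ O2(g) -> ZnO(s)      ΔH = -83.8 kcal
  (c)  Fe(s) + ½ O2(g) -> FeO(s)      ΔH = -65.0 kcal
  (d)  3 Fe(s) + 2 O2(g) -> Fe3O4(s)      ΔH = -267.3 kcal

ΔH = 8.2 kcal

(a) reversed and × 2 (reverse to put Fe2O3(s) on the reactant side; ×2 to match 2 Fe2O3(s) in the target): (-2)·(-197.0) = +394.0 kcal
(b) reversed (reverse to put ZnO(s) on the reactant side): +83.8 kcal
(c) reversed (reverse to put FeO(s) on the reactant side): +65.0 kcal
(d) × 2 (scale by 2 for the 2 Fe3O4(s)): (2)·(-267.3) = -534.6 kcal
By Hess's law, ΔH = (+394.0) + (+83.8) + (+65.0) + (-534.6) = 8.2 kcal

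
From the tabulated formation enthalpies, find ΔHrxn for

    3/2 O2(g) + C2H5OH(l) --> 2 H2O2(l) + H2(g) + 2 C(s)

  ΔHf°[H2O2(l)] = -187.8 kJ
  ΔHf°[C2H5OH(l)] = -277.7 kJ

ΔHrxn = -97.9 kJ

Products: 2·(-187.8) + 1·(+0.0) + 2·(+0.0) = -375.6
Reactants: 3/2·(+0.0) + 1·(-277.7) = -277.7
ΔHrxn = (-375.6) − (-277.7) = -97.9 kJ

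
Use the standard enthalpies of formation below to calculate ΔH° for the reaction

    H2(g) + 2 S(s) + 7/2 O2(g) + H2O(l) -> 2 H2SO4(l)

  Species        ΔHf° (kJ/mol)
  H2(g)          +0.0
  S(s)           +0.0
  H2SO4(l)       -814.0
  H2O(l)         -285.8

Products: 2·(-814.0) = -1628.0
Reactants: 1·(+0.0) + 2·(+0.0) + 7/2·(+0.0) + 1·(-285.8) = -285.8
ΔH° = (-1628.0) − (-285.8) = -1342.2 kJ/mol

ΔH° = -1342.2 kJ/mol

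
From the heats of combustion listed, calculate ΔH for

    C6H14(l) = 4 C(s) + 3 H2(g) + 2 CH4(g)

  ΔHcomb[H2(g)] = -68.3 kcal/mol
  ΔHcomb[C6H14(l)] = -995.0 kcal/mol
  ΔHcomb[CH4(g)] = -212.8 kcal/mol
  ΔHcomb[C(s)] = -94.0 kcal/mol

Using ΔH = Σ nΔHc°(reactants) − Σ nΔHc°(products):
= [1·(-995.0)] − [4·(-94.0) + 3·(-68.3) + 2·(-212.8)]
= 11.5 kcal/mol

ΔH = 11.5 kcal/mol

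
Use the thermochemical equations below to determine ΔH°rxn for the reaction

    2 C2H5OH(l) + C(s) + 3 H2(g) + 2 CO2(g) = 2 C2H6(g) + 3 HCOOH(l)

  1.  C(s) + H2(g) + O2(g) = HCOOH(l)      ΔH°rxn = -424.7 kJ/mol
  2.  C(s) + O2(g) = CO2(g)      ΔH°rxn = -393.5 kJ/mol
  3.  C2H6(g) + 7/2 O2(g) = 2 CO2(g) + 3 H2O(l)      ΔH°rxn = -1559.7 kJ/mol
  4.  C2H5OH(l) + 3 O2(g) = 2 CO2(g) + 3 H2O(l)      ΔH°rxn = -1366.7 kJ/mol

ΔH°rxn = -101.1 kJ/mol

eq. 1 × 3 (scale by 3 for the 3 HCOOH(l)): (3)·(-424.7) = -1274.1 kJ/mol
eq. 2 reversed and × 2: (-2)·(-393.5) = +787.0 kJ/mol
eq. 3 reversed and × 2 (C2H6(g) must end up as a product; ×2 to match 2 C2H6(g) in the target): (-2)·(-1559.7) = +3119.4 kJ/mol
eq. 4 × 2 (scale by 2 for the 2 C2H5OH(l)): (2)·(-1366.7) = -2733.4 kJ/mol
ΔH°rxn = (3)·(-424.7) + (-2)·(-393.5) + (-2)·(-1559.7) + (2)·(-1366.7) = -101.1 kJ/mol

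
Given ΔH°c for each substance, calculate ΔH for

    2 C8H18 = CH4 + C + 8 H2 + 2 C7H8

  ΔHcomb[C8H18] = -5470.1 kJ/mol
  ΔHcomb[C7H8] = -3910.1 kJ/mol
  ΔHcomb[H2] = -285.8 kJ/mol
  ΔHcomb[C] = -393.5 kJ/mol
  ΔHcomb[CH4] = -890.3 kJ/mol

ΔH = 450.2 kJ/mol

Using ΔH = Σ nΔHc°(reactants) − Σ nΔHc°(products):
= [2·(-5470.1)] − [1·(-890.3) + 1·(-393.5) + 8·(-285.8) + 2·(-3910.1)]
= 450.2 kJ/mol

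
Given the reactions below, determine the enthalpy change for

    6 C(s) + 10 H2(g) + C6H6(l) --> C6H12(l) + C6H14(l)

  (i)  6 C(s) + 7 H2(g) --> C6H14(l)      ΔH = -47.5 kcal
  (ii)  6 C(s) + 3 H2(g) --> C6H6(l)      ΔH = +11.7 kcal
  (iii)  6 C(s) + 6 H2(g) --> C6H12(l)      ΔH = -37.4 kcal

(i) as written (C6H14(l) already on the product side): -47.5 kcal
(ii) reversed (C6H6(l) must end up as a reactant): -11.7 kcal
(iii) as written (C6H12(l) already on the product side): -37.4 kcal
ΔH = (-47.5) + (-11.7) + (-37.4) = -96.6 kcal

ΔH = -96.6 kcal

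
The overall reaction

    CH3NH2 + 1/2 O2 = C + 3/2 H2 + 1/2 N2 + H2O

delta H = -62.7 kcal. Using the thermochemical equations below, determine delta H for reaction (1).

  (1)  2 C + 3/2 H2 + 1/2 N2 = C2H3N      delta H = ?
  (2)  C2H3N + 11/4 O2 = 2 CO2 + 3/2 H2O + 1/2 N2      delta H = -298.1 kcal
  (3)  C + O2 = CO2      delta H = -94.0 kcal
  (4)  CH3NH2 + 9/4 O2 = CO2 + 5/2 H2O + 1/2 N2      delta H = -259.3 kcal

(1) reversed (reverse to put H2 on the product side): contributes −x
(2) reversed: +298.1 kcal
(3) as written: -94.0 kcal
(4) as written (CH3NH2 already on the reactant side): -259.3 kcal
-62.7 = (+298.1) + (-94.0) + (-259.3) − x
x = (-62.7 − (-55.2)) / (-1) = 7.5 kcal

delta H = 7.5 kcal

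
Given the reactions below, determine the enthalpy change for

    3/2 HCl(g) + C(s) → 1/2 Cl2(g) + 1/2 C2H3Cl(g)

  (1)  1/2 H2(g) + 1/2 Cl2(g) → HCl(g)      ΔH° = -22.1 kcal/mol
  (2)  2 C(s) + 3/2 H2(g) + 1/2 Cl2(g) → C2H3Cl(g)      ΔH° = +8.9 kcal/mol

ΔH° = 37.6 kcal/mol

(1) reversed and × 3/2: (-3/2)·(-22.1) = +33.15 kcal/mol
(2) × 1/2: (1/2)·(+8.9) = +4.45 kcal/mol
By Hess's law, ΔH° = (-3/2)·(-22.1) + (1/2)·(+8.9) = 37.6 kcal/mol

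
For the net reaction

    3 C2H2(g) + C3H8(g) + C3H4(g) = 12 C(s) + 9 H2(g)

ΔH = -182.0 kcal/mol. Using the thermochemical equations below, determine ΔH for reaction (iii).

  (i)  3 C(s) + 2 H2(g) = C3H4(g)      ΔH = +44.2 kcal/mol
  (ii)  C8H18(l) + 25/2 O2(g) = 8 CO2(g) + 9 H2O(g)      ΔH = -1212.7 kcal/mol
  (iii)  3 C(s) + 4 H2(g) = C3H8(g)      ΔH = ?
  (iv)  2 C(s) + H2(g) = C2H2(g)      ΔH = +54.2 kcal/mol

(i) reversed (C3H4(g) must end up as a reactant): -44.2 kcal/mol
(ii): not needed (CO2(g) appears nowhere else).
(iii) reversed (C3H8(g) must end up as a reactant): contributes −x
(iv) reversed and × 3 (C2H2(g) must end up as a reactant; ×3 to match 3 C2H2(g) in the target): (-3)·(+54.2) = -162.6 kcal/mol
-182.0 = (-44.2) + (-162.6) − x
x = (-182.0 − (-206.8)) / (-1) = -24.8 kcal/mol

ΔH = -24.8 kcal/mol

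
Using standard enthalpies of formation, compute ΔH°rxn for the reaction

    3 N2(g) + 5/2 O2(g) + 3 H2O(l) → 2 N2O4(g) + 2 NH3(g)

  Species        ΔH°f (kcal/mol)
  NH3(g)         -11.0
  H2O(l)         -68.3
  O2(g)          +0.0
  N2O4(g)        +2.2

ΔH°rxn = 187.3 kcal/mol

Products: 2·(+2.2) + 2·(-11.0) = -17.6
Reactants: 3·(+0.0) + 5/2·(+0.0) + 3·(-68.3) = -204.9
ΔH°rxn = (-17.6) − (-204.9) = 187.3 kcal/mol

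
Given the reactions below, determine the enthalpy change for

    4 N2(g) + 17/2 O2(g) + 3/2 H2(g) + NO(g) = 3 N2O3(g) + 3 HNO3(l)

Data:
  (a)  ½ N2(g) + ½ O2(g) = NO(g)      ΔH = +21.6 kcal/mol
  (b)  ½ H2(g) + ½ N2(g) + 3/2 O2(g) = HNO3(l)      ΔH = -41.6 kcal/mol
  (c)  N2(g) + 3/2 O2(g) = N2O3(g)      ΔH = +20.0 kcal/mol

(a) reversed: -21.6 kcal/mol
(b) × 3: (3)·(-41.6) = -124.8 kcal/mol
(c) × 3: (3)·(+20.0) = +60.0 kcal/mol
ΔH = (-1)·(+21.6) + (3)·(-41.6) + (3)·(+20.0) = -86.4 kcal/mol

ΔH = -86.4 kcal/mol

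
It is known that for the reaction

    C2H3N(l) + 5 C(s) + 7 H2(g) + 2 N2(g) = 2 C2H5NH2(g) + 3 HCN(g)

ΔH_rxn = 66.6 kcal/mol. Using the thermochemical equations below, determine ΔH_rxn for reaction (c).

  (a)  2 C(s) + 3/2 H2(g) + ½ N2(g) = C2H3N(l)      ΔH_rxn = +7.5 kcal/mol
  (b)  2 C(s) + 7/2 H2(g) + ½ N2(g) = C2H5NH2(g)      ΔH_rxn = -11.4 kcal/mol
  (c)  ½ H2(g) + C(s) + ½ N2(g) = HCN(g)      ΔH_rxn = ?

(a) reversed: -7.5 kcal/mol
(b) × 2: (2)·(-11.4) = -22.8 kcal/mol
(c) × 3: contributes 3·x
+66.6 = (-7.5) + (-22.8) + 3·x
x = (+66.6 − (-30.3)) / (3) = 32.3 kcal/mol

ΔH_rxn = 32.3 kcal/mol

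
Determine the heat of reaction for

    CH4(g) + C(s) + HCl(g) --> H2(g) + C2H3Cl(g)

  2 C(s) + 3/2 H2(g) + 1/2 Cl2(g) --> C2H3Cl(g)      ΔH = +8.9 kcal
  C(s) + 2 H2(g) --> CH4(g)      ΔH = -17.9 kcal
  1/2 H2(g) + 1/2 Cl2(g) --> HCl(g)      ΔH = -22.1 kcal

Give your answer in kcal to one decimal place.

equation 1 as written (C2H3Cl(g) already on the product side): +8.9 kcal
equation 2 reversed (reverse to put CH4(g) on the reactant side): +17.9 kcal
equation 3 reversed (reverse to put HCl(g) on the reactant side): +22.1 kcal
ΔH = (1)·(+8.9) + (-1)·(-17.9) + (-1)·(-22.1) = 48.9 kcal

ΔH = 48.9 kcal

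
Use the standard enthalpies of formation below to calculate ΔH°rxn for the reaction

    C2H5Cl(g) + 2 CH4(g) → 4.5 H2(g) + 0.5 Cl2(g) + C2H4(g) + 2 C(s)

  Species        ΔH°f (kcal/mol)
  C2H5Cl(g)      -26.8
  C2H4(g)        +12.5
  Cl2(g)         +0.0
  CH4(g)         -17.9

ΔH°rxn = 75.1 kcal/mol

Products: 9/2·(+0.0) + 1/2·(+0.0) + 1·(+12.5) + 2·(+0.0) = +12.5
Reactants: 1·(-26.8) + 2·(-17.9) = -62.6
ΔH°rxn = (+12.5) − (-62.6) = 75.1 kcal/mol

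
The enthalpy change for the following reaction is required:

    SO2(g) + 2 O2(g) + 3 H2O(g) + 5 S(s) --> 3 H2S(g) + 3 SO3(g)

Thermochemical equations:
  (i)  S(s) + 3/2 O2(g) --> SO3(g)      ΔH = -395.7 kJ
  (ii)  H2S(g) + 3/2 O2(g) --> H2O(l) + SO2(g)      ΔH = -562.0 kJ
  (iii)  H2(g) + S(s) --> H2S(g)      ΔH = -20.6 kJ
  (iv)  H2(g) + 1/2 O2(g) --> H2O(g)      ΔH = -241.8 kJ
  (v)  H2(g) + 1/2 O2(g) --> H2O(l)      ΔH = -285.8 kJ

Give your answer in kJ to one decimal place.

ΔH = -226.7 kJ

(i) × 3: (3)·(-395.7) = -1187.1 kJ
(ii) reversed: +562.0 kJ
(iii) × 2: (2)·(-20.6) = -41.2 kJ
(iv) reversed and × 3: (-3)·(-241.8) = +725.4 kJ
(v) as written: -285.8 kJ
Summing the manipulated equations, ΔH = (3)·(-395.7) + (-1)·(-562.0) + (2)·(-20.6) + (-3)·(-241.8) + (1)·(-285.8) = -226.7 kJ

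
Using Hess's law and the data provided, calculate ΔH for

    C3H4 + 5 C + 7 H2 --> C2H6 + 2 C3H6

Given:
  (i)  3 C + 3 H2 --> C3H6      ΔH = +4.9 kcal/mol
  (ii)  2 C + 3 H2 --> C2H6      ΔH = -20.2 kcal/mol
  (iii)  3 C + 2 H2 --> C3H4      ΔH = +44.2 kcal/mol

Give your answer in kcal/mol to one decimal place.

(i) × 2 (×2 to match 2 C3H6 in the target): (2)·(+4.9) = +9.8 kcal/mol
(ii) as written (C2H6 already on the product side): -20.2 kcal/mol
(iii) reversed (reverse to put C3H4 on the reactant side): -44.2 kcal/mol
By Hess's law, ΔH = (+9.8) + (-20.2) + (-44.2) = -54.6 kcal/mol

ΔH = -54.6 kcal/mol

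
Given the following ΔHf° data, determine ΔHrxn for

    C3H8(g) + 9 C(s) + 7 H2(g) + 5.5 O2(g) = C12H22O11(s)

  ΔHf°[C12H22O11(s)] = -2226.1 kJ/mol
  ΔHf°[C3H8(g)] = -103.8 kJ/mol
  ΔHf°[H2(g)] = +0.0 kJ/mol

ΔHrxn = -2122.3 kJ/mol

ΔH°rxn = Σ nΔHf°(products) − Σ nΔHf°(reactants).
Products: 1·(-2226.1) = -2226.1
Reactants: 1·(-103.8) + 9·(+0.0) + 7·(+0.0) + 11/2·(+0.0) = -103.8
ΔHrxn = (-2226.1) − (-103.8) = -2122.3 kJ/mol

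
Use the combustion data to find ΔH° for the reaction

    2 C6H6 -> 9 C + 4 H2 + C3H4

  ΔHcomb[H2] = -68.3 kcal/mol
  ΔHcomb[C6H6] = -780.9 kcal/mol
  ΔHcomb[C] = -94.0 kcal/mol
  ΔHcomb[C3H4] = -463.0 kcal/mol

ΔH° = 20.4 kcal/mol

With combustion enthalpies, reactants minus products:
= [2·(-780.9)] − [9·(-94.0) + 4·(-68.3) + 1·(-463.0)]
= 20.4 kcal/mol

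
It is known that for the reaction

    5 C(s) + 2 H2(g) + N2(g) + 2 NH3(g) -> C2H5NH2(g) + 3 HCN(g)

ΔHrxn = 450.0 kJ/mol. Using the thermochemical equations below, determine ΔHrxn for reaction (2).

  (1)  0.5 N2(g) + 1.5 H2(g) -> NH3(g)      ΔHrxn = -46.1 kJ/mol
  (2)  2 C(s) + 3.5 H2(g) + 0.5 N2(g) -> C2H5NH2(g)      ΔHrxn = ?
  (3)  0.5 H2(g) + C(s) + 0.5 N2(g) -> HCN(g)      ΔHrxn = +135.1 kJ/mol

(1) reversed and × 2: (-2)·(-46.1) = +92.2 kJ/mol
(2) as written: contributes x
(3) × 3: (3)·(+135.1) = +405.3 kJ/mol
+450.0 = (+92.2) + (+405.3) + x
x = (+450.0 − (+497.5)) / (1) = -47.5 kJ/mol

ΔHrxn = -47.5 kJ/mol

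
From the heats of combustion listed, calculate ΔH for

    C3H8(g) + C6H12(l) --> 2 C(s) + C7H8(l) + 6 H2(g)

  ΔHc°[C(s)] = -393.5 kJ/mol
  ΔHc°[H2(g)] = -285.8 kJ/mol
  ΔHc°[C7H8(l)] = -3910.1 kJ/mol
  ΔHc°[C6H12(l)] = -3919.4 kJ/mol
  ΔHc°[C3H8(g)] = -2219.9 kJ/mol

Using ΔH = Σ nΔHc°(reactants) − Σ nΔHc°(products):
= [1·(-2219.9) + 1·(-3919.4)] − [2·(-393.5) + 1·(-3910.1) + 6·(-285.8)]
= 272.6 kJ/mol

ΔH = 272.6 kJ/mol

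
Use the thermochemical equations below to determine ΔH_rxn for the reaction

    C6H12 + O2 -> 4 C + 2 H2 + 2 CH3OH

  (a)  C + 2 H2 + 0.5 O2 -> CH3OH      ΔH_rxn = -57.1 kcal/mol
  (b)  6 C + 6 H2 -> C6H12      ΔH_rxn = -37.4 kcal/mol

(a) × 2 (scale by 2 for the 2 CH3OH): (2)·(-57.1) = -114.2 kcal/mol
(b) reversed (reverse to put C6H12 on the reactant side): +37.4 kcal/mol
Summing the manipulated equations, ΔH_rxn = (2)·(-57.1) + (-1)·(-37.4) = -76.8 kcal/mol

ΔH_rxn = -76.8 kcal/mol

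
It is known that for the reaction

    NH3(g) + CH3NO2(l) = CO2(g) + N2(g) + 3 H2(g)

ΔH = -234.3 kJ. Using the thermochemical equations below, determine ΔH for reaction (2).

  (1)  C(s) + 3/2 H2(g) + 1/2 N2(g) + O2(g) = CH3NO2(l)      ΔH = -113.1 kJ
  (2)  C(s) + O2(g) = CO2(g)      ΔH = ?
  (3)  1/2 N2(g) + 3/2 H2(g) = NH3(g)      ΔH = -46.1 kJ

ΔH = -393.5 kJ

(1) reversed: +113.1 kJ
(2) as written: contributes x
(3) reversed: +46.1 kJ
-234.3 = (+113.1) + (+46.1) + x
x = (-234.3 − (+159.2)) / (1) = -393.5 kJ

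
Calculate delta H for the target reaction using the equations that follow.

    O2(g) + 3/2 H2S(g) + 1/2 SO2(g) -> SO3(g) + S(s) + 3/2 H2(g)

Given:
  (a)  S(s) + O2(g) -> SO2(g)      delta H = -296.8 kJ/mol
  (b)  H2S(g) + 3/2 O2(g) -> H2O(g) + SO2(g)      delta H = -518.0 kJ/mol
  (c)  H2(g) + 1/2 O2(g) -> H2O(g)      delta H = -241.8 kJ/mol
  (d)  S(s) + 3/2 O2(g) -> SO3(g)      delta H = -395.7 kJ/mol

delta H = -216.4 kJ/mol

(a) reversed and × 2: (-2)·(-296.8) = +593.6 kJ/mol
(b) × 3/2 (×3/2 to match 3/2 H2S(g) in the target): (3/2)·(-518.0) = -777.0 kJ/mol
(c) reversed and × 3/2 (H2(g) must end up as a product; ×3/2 to match 3/2 H2(g) in the target): (-3/2)·(-241.8) = +362.7 kJ/mol
(d) as written (SO3(g) already on the product side): -395.7 kJ/mol
By Hess's law, delta H = (+593.6) + (-777.0) + (+362.7) + (-395.7) = -216.4 kJ/mol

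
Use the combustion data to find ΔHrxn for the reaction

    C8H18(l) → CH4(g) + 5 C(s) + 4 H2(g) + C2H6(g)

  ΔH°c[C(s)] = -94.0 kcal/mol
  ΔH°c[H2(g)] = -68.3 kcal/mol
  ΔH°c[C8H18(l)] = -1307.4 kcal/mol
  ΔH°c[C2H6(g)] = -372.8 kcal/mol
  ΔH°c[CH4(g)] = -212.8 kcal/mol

Using ΔH = Σ nΔHc°(reactants) − Σ nΔHc°(products):
= [1·(-1307.4)] − [1·(-212.8) + 5·(-94.0) + 4·(-68.3) + 1·(-372.8)]
= 21.4 kcal/mol

ΔHrxn = 21.4 kcal/mol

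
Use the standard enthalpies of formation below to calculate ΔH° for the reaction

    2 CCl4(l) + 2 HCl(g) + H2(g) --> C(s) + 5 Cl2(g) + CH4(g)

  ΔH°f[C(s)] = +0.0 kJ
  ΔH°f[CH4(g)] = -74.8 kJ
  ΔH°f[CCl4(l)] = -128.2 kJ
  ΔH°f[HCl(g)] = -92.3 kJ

ΔH° = 366.2 kJ

ΔH°rxn = Σ nΔHf°(products) − Σ nΔHf°(reactants).
Products: 1·(+0.0) + 5·(+0.0) + 1·(-74.8) = -74.8
Reactants: 2·(-128.2) + 2·(-92.3) + 1·(+0.0) = -441.0
ΔH° = (-74.8) − (-441.0) = 366.2 kJ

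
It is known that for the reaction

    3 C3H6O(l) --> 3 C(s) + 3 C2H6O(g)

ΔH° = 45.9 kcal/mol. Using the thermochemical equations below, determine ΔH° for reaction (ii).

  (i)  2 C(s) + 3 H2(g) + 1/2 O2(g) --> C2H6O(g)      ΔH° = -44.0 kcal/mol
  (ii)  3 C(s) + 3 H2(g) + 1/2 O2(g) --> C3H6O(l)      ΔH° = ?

ΔH° = -59.3 kcal/mol

(i) × 3 (×3 to match 3 C2H6O(g) in the target): (3)·(-44.0) = -132.0 kcal/mol
(ii) reversed and × 3 (C3H6O(l) must end up as a reactant; scale by 3 for the 3 C3H6O(l)): contributes −3·x
+45.9 = (-132.0) − 3·x
x = (+45.9 − (-132.0)) / (-3) = -59.3 kcal/mol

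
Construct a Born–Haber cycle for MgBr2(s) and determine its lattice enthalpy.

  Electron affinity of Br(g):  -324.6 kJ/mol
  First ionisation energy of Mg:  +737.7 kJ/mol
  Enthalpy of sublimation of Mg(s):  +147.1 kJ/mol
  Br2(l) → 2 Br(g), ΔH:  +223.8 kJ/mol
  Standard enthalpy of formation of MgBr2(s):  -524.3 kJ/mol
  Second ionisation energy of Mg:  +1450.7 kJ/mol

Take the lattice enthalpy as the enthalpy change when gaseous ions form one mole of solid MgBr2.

U = -2434.4 kJ/mol

ΔHf° = 1·ΔHsub + 1·(ΣIE) + 1·D(Br2) + 2·EA + U
-524.3 = 1·(+147.1) + 1·(+2188.4) + 1·(+223.8) + 2·(-324.6) + U
U = -524.3 − (+1910.1) = -2434.4 kJ/mol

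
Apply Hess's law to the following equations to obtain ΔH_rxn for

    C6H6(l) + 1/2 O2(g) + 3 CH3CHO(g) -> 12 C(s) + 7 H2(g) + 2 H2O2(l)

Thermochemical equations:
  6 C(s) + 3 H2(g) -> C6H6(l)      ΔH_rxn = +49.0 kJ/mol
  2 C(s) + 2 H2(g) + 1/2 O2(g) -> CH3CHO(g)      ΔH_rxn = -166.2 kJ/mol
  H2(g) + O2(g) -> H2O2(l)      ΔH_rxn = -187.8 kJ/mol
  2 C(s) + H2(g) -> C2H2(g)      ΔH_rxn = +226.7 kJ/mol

ΔH_rxn = 74.0 kJ/mol

equation 1 reversed (C6H6(l) must end up as a reactant): -49.0 kJ/mol
equation 2 reversed and × 3 (reverse to put CH3CHO(g) on the reactant side; ×3 to match 3 CH3CHO(g) in the target): (-3)·(-166.2) = +498.6 kJ/mol
equation 3 × 2 (×2 to match 2 H2O2(l) in the target): (2)·(-187.8) = -375.6 kJ/mol
equation 4: not needed (C2H2(g) appears nowhere else).
Combining the equations, ΔH_rxn = (-1)·(+49.0) + (-3)·(-166.2) + (2)·(-187.8) = 74.0 kJ/mol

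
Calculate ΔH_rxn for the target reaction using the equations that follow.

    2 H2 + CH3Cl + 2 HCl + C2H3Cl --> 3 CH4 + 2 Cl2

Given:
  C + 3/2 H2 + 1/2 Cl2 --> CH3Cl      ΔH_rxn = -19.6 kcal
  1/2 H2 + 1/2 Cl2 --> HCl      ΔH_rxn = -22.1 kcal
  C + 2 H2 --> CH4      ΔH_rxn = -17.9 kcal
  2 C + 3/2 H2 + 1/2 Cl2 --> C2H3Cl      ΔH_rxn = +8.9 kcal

equation 1 reversed (reverse to put CH3Cl on the reactant side): +19.6 kcal
equation 2 reversed and × 2 (reverse to put HCl on the reactant side; scale by 2 for the 2 HCl): (-2)·(-22.1) = +44.2 kcal
equation 3 × 3 (×3 to match 3 CH4 in the target): (3)·(-17.9) = -53.7 kcal
equation 4 reversed (reverse to put C2H3Cl on the reactant side): -8.9 kcal
Since enthalpy is a state function, ΔH_rxn = (+19.6) + (+44.2) + (-53.7) + (-8.9) = 1.2 kcal

ΔH_rxn = 1.2 kcal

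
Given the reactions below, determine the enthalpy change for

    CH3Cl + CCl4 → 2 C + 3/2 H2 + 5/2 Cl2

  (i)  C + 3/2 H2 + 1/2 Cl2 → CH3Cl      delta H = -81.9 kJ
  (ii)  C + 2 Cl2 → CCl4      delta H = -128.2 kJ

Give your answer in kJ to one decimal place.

(i) reversed: +81.9 kJ
(ii) reversed: +128.2 kJ
By Hess's law, delta H = (-1)·(-81.9) + (-1)·(-128.2) = 210.1 kJ

delta H = 210.1 kJ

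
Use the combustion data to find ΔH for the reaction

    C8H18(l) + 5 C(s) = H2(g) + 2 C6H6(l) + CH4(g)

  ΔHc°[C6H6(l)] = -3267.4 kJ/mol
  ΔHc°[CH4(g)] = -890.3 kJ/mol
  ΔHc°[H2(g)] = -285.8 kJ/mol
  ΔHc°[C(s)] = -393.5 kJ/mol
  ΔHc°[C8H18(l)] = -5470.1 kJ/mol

With combustion enthalpies, reactants minus products:
= [1·(-5470.1) + 5·(-393.5)] − [1·(-285.8) + 2·(-3267.4) + 1·(-890.3)]
= 273.3 kJ/mol

ΔH = 273.3 kJ/mol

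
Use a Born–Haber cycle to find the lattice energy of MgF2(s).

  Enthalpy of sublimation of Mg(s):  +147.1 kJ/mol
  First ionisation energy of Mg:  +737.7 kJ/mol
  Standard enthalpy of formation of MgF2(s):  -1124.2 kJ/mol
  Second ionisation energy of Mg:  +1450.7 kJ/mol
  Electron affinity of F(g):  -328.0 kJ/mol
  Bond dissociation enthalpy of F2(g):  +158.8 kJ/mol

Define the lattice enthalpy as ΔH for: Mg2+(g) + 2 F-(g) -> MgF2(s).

ΔHf° = 1·ΔHsub + 1·(ΣIE) + 1·D(F2) + 2·EA + U
-1124.2 = 1·(+147.1) + 1·(+2188.4) + 1·(+158.8) + 2·(-328.0) + U
U = -1124.2 − (+1838.3) = -2962.5 kJ/mol

U = -2962.5 kJ/mol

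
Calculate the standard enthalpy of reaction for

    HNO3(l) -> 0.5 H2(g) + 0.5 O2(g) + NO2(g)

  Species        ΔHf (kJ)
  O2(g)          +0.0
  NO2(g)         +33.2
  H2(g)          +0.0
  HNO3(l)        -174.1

ΔH_rxn = 207.3 kJ

Products: 1/2·(+0.0) + 1/2·(+0.0) + 1·(+33.2) = +33.2
Reactants: 1·(-174.1) = -174.1
ΔH_rxn = (+33.2) − (-174.1) = 207.3 kJ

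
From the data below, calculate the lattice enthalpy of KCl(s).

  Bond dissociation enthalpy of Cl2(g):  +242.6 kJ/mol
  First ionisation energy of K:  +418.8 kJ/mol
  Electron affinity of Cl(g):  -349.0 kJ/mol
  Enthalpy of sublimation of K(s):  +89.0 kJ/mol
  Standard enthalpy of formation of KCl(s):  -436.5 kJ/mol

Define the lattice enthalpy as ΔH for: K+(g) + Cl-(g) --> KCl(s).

ΔHf° = 1·ΔHsub + 1·(ΣIE) + 1/2·D(Cl2) + 1·EA + U
-436.5 = 1·(+89.0) + 1·(+418.8) + 1/2·(+242.6) + 1·(-349.0) + U
U = -436.5 − (+280.1) = -716.6 kJ/mol

U = -716.6 kJ/mol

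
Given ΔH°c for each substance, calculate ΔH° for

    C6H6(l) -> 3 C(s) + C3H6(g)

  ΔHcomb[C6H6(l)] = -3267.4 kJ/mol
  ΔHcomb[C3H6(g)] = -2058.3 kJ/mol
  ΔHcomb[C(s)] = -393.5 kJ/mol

Using ΔH = Σ nΔHc°(reactants) − Σ nΔHc°(products):
= [1·(-3267.4)] − [3·(-393.5) + 1·(-2058.3)]
= -28.6 kJ/mol

ΔH° = -28.6 kJ/mol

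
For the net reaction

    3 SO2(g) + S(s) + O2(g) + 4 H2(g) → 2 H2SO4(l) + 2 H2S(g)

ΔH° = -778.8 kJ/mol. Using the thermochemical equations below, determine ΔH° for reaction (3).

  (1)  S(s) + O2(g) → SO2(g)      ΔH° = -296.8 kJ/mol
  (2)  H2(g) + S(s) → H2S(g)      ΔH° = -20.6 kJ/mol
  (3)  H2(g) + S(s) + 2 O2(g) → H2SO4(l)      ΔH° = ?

(1) reversed and × 3: (-3)·(-296.8) = +890.4 kJ/mol
(2) × 2: (2)·(-20.6) = -41.2 kJ/mol
(3) × 2: contributes 2·x
-778.8 = (+890.4) + (-41.2) + 2·x
x = (-778.8 − (+849.2)) / (2) = -814.0 kJ/mol

ΔH° = -814.0 kJ/mol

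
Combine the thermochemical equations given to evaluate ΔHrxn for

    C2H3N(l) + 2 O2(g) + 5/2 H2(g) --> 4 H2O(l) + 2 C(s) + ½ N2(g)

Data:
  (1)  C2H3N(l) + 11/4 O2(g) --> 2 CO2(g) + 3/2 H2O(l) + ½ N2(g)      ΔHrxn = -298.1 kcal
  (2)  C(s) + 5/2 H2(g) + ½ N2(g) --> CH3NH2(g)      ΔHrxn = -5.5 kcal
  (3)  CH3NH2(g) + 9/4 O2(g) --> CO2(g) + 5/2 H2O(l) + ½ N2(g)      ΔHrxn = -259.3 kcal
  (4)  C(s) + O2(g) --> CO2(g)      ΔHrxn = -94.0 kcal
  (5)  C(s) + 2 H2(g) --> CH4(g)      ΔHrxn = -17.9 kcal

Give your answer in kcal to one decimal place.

(1) as written (C2H3N(l) already on the reactant side): -298.1 kcal
(2) as written: -5.5 kcal
(3) as written: -259.3 kcal
(4) reversed and × 3: (-3)·(-94.0) = +282.0 kcal
(5): not needed (CH4(g) appears nowhere else).
Combining the equations, ΔHrxn = (1)·(-298.1) + (1)·(-5.5) + (1)·(-259.3) + (-3)·(-94.0) = -280.9 kcal

ΔHrxn = -280.9 kcal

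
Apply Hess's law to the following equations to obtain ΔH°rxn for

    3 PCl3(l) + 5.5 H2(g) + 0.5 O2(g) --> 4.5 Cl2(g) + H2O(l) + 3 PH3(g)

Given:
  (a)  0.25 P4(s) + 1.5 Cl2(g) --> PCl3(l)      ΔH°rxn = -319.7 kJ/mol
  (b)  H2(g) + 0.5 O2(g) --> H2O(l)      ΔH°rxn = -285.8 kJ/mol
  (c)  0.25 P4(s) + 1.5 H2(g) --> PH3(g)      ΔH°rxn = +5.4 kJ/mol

ΔH°rxn = 689.5 kJ/mol

(a) reversed and × 3: (-3)·(-319.7) = +959.1 kJ/mol
(b) as written: -285.8 kJ/mol
(c) × 3: (3)·(+5.4) = +16.2 kJ/mol
By Hess's law, ΔH°rxn = (-3)·(-319.7) + (1)·(-285.8) + (3)·(+5.4) = 689.5 kJ/mol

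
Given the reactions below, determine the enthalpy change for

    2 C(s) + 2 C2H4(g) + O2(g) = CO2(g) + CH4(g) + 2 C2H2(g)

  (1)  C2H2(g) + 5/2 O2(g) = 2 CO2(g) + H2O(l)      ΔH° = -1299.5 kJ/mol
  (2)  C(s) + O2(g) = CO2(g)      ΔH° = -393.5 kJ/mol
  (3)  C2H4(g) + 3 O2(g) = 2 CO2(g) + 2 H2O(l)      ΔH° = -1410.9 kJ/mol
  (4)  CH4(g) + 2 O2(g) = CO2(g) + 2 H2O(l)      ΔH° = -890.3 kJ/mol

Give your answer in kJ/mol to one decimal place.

ΔH° = -119.5 kJ/mol

(1) reversed and × 2 (reverse to put C2H2(g) on the product side; scale by 2 for the 2 C2H2(g)): (-2)·(-1299.5) = +2599.0 kJ/mol
(2) × 2 (×2 to match 2 C(s) in the target): (2)·(-393.5) = -787.0 kJ/mol
(3) × 2 (scale by 2 for the 2 C2H4(g)): (2)·(-1410.9) = -2821.8 kJ/mol
(4) reversed (CH4(g) must end up as a product): +890.3 kJ/mol
Summing the manipulated equations, ΔH° = (+2599.0) + (-787.0) + (-2821.8) + (+890.3) = -119.5 kJ/mol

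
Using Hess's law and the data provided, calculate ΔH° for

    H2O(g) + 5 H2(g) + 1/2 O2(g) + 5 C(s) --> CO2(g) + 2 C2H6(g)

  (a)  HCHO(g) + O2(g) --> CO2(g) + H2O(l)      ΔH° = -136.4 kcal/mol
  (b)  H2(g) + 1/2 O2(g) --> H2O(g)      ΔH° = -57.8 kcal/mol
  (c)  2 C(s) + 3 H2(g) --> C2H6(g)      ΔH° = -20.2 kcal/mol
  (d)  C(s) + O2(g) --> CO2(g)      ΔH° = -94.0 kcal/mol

(a): not needed (HCHO(g) appears nowhere else).
(b) reversed (reverse to put H2O(g) on the reactant side): +57.8 kcal/mol
(c) × 2 (scale by 2 for the 2 C2H6(g)): (2)·(-20.2) = -40.4 kcal/mol
(d) as written: -94.0 kcal/mol
By Hess's law, ΔH° = (+57.8) + (-40.4) + (-94.0) = -76.6 kcal/mol

ΔH° = -76.6 kcal/mol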